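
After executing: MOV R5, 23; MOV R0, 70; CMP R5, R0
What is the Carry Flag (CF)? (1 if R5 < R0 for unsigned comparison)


Register state trace:
  MOV R5, 23  → R5 = 23
  MOV R0, 70  → R0 = 70
  CMP R5, R0  → unsigned 23 - 70: borrow occurs
  23 < 70, so CF = 1
CF = 1

1


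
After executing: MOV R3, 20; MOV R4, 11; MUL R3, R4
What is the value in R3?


Register state trace:
  MOV R3, 20  → R3 = 20
  MOV R4, 11  → R4 = 11
  MUL R3, R4  → R3 = 20 * 11 = 220
Final: R3 = 220

220


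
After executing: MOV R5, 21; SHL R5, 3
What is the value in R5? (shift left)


Register state trace:
  MOV R5, 21  → R5 = 21
  SHL R5, 3  → R5 = 21 << 3 = 21 * 2^3 = 168
Final: R5 = 168

168


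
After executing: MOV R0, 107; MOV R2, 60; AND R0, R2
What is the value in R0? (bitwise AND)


Register state trace:
  MOV R0, 107  → R0 = 107 (0b01101011)
  MOV R2, 60  → R2 = 60 (0b00111100)
  AND R0, R2  → R0 = 107 AND 60 = 40 (0b00101000)
Final: R0 = 40

40


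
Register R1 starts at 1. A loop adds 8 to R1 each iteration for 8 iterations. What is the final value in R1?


Starting value: R1 = 1
  Iter 1: R1 = 1 + 8 = 9
  Iter 2: R1 = 9 + 8 = 17
  Iter 3: R1 = 17 + 8 = 25
  Iter 4: R1 = 25 + 8 = 33
  Iter 5: R1 = 33 + 8 = 41
  Iter 6: R1 = 41 + 8 = 49
  Iter 7: R1 = 49 + 8 = 57
  Iter 8: R1 = 57 + 8 = 65
Final: R1 = 65

65


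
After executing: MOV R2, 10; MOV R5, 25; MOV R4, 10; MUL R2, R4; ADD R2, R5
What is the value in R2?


Register state trace:
  MOV R2, 10  → R2 = 10
  MOV R5, 25  → R5 = 25
  MOV R4, 10  → R4 = 10
  MUL R2, R4  → R2 = 10 * 10 = 100
  ADD R2, R5  → R2 = 100 + 25 = 125
Final: R2 = 125

125


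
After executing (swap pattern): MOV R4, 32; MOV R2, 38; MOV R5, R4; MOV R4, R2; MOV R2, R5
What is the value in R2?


Register state trace (swap pattern):
  MOV R4, 32  → R4 = 32
  MOV R2, 38  → R2 = 38
  MOV R5, R4  → R5 = 32  (save R4)
  MOV R4, R2  → R4 = 38  (R4 gets R2's value)
  MOV R2, R5  → R2 = 32  (R2 gets saved value)
Final: R2 = 32

32


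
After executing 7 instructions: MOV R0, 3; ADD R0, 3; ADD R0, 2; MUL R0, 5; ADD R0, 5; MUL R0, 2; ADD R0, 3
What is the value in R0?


Register state trace:
  MOV R0, 3  → R0 = 3
  ADD R0, 3  → R0 = 3 + 3 = 6
  ADD R0, 2  → R0 = 6 + 2 = 8
  MUL R0, 5  → R0 = 8 * 5 = 40
  ADD R0, 5  → R0 = 40 + 5 = 45
  MUL R0, 2  → R0 = 45 * 2 = 90
  ADD R0, 3  → R0 = 90 + 3 = 93
Final: R0 = 93

93


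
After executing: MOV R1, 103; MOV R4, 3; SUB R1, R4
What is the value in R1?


Register state trace:
  MOV R1, 103  → R1 = 103
  MOV R4, 3  → R4 = 3
  SUB R1, R4  → R1 = 103 - 3 = 100
Final: R1 = 100

100


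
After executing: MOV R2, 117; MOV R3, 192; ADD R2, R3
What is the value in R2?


Register state trace:
  MOV R2, 117  → R2 = 117
  MOV R3, 192  → R3 = 192
  ADD R2, R3  → R2 = 117 + 192 = 309
Final: R2 = 309

309


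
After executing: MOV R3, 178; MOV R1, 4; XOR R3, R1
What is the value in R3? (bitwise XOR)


Register state trace:
  MOV R3, 178  → R3 = 178 (0b10110010)
  MOV R1, 4  → R1 = 4 (0b00000100)
  XOR R3, R1  → R3 = 178 XOR 4 = 182 (0b10110110)
Final: R3 = 182

182


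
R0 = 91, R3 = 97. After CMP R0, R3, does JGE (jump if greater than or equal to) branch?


Trace:
  R0 = 91, R3 = 97
  CMP R0, R3  → compares 91 vs 97
  JGE checks: is 91 greater than or equal to 97?
  91 < 97, so condition is false
Branch taken: No

No


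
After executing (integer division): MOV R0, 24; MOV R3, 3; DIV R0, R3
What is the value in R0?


Register state trace:
  MOV R0, 24  → R0 = 24
  MOV R3, 3  → R3 = 3
  DIV R0, R3  → R0 = 24 // 3 = 8
Final: R0 = 8

8


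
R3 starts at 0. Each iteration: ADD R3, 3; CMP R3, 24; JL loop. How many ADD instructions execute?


Loop trace (R3 starts at 0, target 24, step 3):
  ADD #1: R3 = 0 + 3 = 3  → 3 < 24, loop
  ADD #2: R3 = 3 + 3 = 6  → 6 < 24, loop
  ADD #3: R3 = 6 + 3 = 9  → 9 < 24, loop
  ADD #4: R3 = 9 + 3 = 12  → 12 < 24, loop
  ADD #5: R3 = 12 + 3 = 15  → 15 < 24, loop
  ADD #6: R3 = 15 + 3 = 18  → 18 < 24, loop
  ADD #7: R3 = 18 + 3 = 21  → 21 < 24, loop
  ADD #8: R3 = 21 + 3 = 24  → 24 >= 24, exit
Total ADD instructions: 8

8


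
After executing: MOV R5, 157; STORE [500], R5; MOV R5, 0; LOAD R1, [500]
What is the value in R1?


Register and memory trace:
  MOV R5, 157  → R5 = 157
  STORE [500], R5  → mem[500] = 157
  MOV R5, 0  → R5 = 0
  LOAD R1, [500]  → R1 = mem[500] = 157
Final: R1 = 157

157


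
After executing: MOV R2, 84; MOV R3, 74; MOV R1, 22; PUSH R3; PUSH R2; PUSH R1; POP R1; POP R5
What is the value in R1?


Stack trace (top is rightmost):
  MOV R2, 84  → R2 = 84
  MOV R3, 74  → R3 = 74
  MOV R1, 22  → R1 = 22
  PUSH R3  → stack: [74]
  PUSH R2  → stack: [74, 84]
  PUSH R1  → stack: [74, 84, 22]
  POP R1  → R1 = 22, stack: [74, 84]
  POP R5  → R5 = 84, stack: [74]
Final: R1 = 22

22


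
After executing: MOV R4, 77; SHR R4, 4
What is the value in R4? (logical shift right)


Register state trace:
  MOV R4, 77  → R4 = 77
  SHR R4, 4  → R4 = 77 >> 4 = 77 // 2^4 = 4
Final: R4 = 4

4


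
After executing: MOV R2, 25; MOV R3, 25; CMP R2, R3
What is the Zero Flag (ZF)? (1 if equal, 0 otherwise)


Register state trace:
  MOV R2, 25  → R2 = 25
  MOV R3, 25  → R3 = 25
  CMP R2, R3  → computes 25 - 25 = 0
  Result is zero, so values are equal
ZF = 1

1


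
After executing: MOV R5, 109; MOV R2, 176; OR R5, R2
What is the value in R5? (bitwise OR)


Register state trace:
  MOV R5, 109  → R5 = 109 (0b01101101)
  MOV R2, 176  → R2 = 176 (0b10110000)
  OR R5, R2   → R5 = 109 OR 176 = 253 (0b11111101)
Final: R5 = 253

253


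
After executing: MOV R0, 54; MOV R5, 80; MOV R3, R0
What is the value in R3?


Register state trace:
  MOV R0, 54  → R0 = 54
  MOV R5, 80  → R5 = 80
  MOV R3, R0  → R3 = 54
Final: R3 = 54

54


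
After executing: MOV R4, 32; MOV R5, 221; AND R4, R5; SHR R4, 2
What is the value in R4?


Register state trace:
  MOV R4, 32  → R4 = 32 (0b00100000)
  MOV R5, 221  → R5 = 221 (0b11011101)
  AND R4, R5  → R4 = 32 AND 221 = 0 (0b00000000)
  SHR R4, 2  → R4 = 0 >> 2 = 0
Final: R4 = 0

0


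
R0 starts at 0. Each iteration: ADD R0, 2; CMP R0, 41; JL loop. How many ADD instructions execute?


Loop trace (R0 starts at 0, target 41, step 2):
  ADD #1: R0 = 0 + 2 = 2  → 2 < 41, loop
  ADD #2: R0 = 2 + 2 = 4  → 4 < 41, loop
  ADD #3: R0 = 4 + 2 = 6  → 6 < 41, loop
  ADD #4: R0 = 6 + 2 = 8  → 8 < 41, loop
  ADD #5: R0 = 8 + 2 = 10  → 10 < 41, loop
  ADD #6: R0 = 10 + 2 = 12  → 12 < 41, loop
  ADD #7: R0 = 12 + 2 = 14  → 14 < 41, loop
  ADD #8: R0 = 14 + 2 = 16  → 16 < 41, loop
  ADD #9: R0 = 16 + 2 = 18  → 18 < 41, loop
  ADD #10: R0 = 18 + 2 = 20  → 20 < 41, loop
  ADD #11: R0 = 20 + 2 = 22  → 22 < 41, loop
  ADD #12: R0 = 22 + 2 = 24  → 24 < 41, loop
  ADD #13: R0 = 24 + 2 = 26  → 26 < 41, loop
  ADD #14: R0 = 26 + 2 = 28  → 28 < 41, loop
  ADD #15: R0 = 28 + 2 = 30  → 30 < 41, loop
  ADD #16: R0 = 30 + 2 = 32  → 32 < 41, loop
  ADD #17: R0 = 32 + 2 = 34  → 34 < 41, loop
  ADD #18: R0 = 34 + 2 = 36  → 36 < 41, loop
  ADD #19: R0 = 36 + 2 = 38  → 38 < 41, loop
  ADD #20: R0 = 38 + 2 = 40  → 40 < 41, loop
  ADD #21: R0 = 40 + 2 = 42  → 42 >= 41, exit
Total ADD instructions: 21

21


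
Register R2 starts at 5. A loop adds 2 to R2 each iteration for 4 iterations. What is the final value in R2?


Starting value: R2 = 5
  Iter 1: R2 = 5 + 2 = 7
  Iter 2: R2 = 7 + 2 = 9
  Iter 3: R2 = 9 + 2 = 11
  Iter 4: R2 = 11 + 2 = 13
Final: R2 = 13

13


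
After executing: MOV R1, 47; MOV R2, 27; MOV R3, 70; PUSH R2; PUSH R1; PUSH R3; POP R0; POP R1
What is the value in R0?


Stack trace (top is rightmost):
  MOV R1, 47  → R1 = 47
  MOV R2, 27  → R2 = 27
  MOV R3, 70  → R3 = 70
  PUSH R2  → stack: [27]
  PUSH R1  → stack: [27, 47]
  PUSH R3  → stack: [27, 47, 70]
  POP R0  → R0 = 70, stack: [27, 47]
  POP R1  → R1 = 47, stack: [27]
Final: R0 = 70

70


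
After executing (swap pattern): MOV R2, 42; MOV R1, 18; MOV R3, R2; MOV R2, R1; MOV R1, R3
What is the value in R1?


Register state trace (swap pattern):
  MOV R2, 42  → R2 = 42
  MOV R1, 18  → R1 = 18
  MOV R3, R2  → R3 = 42  (save R2)
  MOV R2, R1  → R2 = 18  (R2 gets R1's value)
  MOV R1, R3  → R1 = 42  (R1 gets saved value)
Final: R1 = 42

42


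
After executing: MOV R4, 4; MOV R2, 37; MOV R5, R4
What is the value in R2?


Register state trace:
  MOV R4, 4  → R4 = 4
  MOV R2, 37  → R2 = 37
  MOV R5, R4  → R5 = 4
Final: R2 = 37

37


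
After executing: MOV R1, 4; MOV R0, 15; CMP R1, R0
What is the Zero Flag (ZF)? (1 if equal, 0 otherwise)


Register state trace:
  MOV R1, 4  → R1 = 4
  MOV R0, 15  → R0 = 15
  CMP R1, R0  → computes 4 - 15 = -11
  Result is nonzero, so values are not equal
ZF = 0

0


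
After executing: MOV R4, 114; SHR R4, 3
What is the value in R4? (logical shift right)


Register state trace:
  MOV R4, 114  → R4 = 114
  SHR R4, 3  → R4 = 114 >> 3 = 114 // 2^3 = 14
Final: R4 = 14

14


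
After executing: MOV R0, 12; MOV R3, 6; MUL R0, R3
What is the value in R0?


Register state trace:
  MOV R0, 12  → R0 = 12
  MOV R3, 6  → R3 = 6
  MUL R0, R3  → R0 = 12 * 6 = 72
Final: R0 = 72

72


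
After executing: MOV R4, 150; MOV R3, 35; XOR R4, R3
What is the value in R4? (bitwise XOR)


Register state trace:
  MOV R4, 150  → R4 = 150 (0b10010110)
  MOV R3, 35  → R3 = 35 (0b00100011)
  XOR R4, R3  → R4 = 150 XOR 35 = 181 (0b10110101)
Final: R4 = 181

181


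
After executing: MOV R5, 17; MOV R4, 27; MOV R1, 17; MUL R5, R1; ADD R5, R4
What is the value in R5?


Register state trace:
  MOV R5, 17  → R5 = 17
  MOV R4, 27  → R4 = 27
  MOV R1, 17  → R1 = 17
  MUL R5, R1  → R5 = 17 * 17 = 289
  ADD R5, R4  → R5 = 289 + 27 = 316
Final: R5 = 316

316


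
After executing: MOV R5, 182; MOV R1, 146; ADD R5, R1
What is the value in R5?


Register state trace:
  MOV R5, 182  → R5 = 182
  MOV R1, 146  → R1 = 146
  ADD R5, R1  → R5 = 182 + 146 = 328
Final: R5 = 328

328


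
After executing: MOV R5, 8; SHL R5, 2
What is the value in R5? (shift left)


Register state trace:
  MOV R5, 8  → R5 = 8
  SHL R5, 2  → R5 = 8 << 2 = 8 * 2^2 = 32
Final: R5 = 32

32


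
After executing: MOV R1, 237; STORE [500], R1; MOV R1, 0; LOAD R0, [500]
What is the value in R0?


Register and memory trace:
  MOV R1, 237  → R1 = 237
  STORE [500], R1  → mem[500] = 237
  MOV R1, 0  → R1 = 0
  LOAD R0, [500]  → R0 = mem[500] = 237
Final: R0 = 237

237


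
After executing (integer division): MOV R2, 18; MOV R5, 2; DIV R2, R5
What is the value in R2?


Register state trace:
  MOV R2, 18  → R2 = 18
  MOV R5, 2  → R5 = 2
  DIV R2, R5  → R2 = 18 // 2 = 9
Final: R2 = 9

9


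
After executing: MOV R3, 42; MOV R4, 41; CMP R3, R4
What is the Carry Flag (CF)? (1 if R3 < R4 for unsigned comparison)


Register state trace:
  MOV R3, 42  → R3 = 42
  MOV R4, 41  → R4 = 41
  CMP R3, R4  → unsigned 42 - 41: no borrow
  42 >= 41, so CF = 0
CF = 0

0


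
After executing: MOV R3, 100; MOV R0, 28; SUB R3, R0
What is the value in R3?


Register state trace:
  MOV R3, 100  → R3 = 100
  MOV R0, 28  → R0 = 28
  SUB R3, R0  → R3 = 100 - 28 = 72
Final: R3 = 72

72


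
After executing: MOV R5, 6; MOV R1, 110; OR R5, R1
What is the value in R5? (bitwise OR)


Register state trace:
  MOV R5, 6  → R5 = 6 (0b00000110)
  MOV R1, 110  → R1 = 110 (0b01101110)
  OR R5, R1   → R5 = 6 OR 110 = 110 (0b01101110)
Final: R5 = 110

110


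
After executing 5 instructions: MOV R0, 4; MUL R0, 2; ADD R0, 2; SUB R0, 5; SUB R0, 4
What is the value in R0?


Register state trace:
  MOV R0, 4  → R0 = 4
  MUL R0, 2  → R0 = 4 * 2 = 8
  ADD R0, 2  → R0 = 8 + 2 = 10
  SUB R0, 5  → R0 = 10 - 5 = 5
  SUB R0, 4  → R0 = 5 - 4 = 1
Final: R0 = 1

1


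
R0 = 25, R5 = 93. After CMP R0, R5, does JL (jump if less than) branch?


Trace:
  R0 = 25, R5 = 93
  CMP R0, R5  → compares 25 vs 93
  JL checks: is 25 less than 93?
  25 < 93, so condition is true
Branch taken: Yes

Yes


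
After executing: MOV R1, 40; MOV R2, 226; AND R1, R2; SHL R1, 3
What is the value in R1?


Register state trace:
  MOV R1, 40  → R1 = 40 (0b00101000)
  MOV R2, 226  → R2 = 226 (0b11100010)
  AND R1, R2  → R1 = 40 AND 226 = 32 (0b00100000)
  SHL R1, 3  → R1 = 32 << 3 = 256
Final: R1 = 256

256


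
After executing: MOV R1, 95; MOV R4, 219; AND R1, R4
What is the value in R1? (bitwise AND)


Register state trace:
  MOV R1, 95  → R1 = 95 (0b01011111)
  MOV R4, 219  → R4 = 219 (0b11011011)
  AND R1, R4  → R1 = 95 AND 219 = 91 (0b01011011)
Final: R1 = 91

91


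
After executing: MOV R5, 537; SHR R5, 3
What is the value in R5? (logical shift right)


Register state trace:
  MOV R5, 537  → R5 = 537
  SHR R5, 3  → R5 = 537 >> 3 = 537 // 2^3 = 67
Final: R5 = 67

67


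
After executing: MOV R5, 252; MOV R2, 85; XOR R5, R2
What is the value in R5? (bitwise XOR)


Register state trace:
  MOV R5, 252  → R5 = 252 (0b11111100)
  MOV R2, 85  → R2 = 85 (0b01010101)
  XOR R5, R2  → R5 = 252 XOR 85 = 169 (0b10101001)
Final: R5 = 169

169


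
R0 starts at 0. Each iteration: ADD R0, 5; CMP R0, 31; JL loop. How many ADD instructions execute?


Loop trace (R0 starts at 0, target 31, step 5):
  ADD #1: R0 = 0 + 5 = 5  → 5 < 31, loop
  ADD #2: R0 = 5 + 5 = 10  → 10 < 31, loop
  ADD #3: R0 = 10 + 5 = 15  → 15 < 31, loop
  ADD #4: R0 = 15 + 5 = 20  → 20 < 31, loop
  ADD #5: R0 = 20 + 5 = 25  → 25 < 31, loop
  ADD #6: R0 = 25 + 5 = 30  → 30 < 31, loop
  ADD #7: R0 = 30 + 5 = 35  → 35 >= 31, exit
Total ADD instructions: 7

7


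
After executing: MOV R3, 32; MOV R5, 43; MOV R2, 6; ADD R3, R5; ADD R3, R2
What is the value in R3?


Register state trace:
  MOV R3, 32  → R3 = 32
  MOV R5, 43  → R5 = 43
  MOV R2, 6  → R2 = 6
  ADD R3, R5  → R3 = 32 + 43 = 75
  ADD R3, R2  → R3 = 75 + 6 = 81
Final: R3 = 81

81


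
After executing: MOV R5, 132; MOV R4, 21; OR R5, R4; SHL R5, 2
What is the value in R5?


Register state trace:
  MOV R5, 132  → R5 = 132 (0b10000100)
  MOV R4, 21  → R4 = 21 (0b00010101)
  OR R5, R4  → R5 = 132 OR 21 = 149 (0b10010101)
  SHL R5, 2  → R5 = 149 << 2 = 596
Final: R5 = 596

596


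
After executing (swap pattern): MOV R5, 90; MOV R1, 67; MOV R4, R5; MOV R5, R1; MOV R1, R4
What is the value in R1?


Register state trace (swap pattern):
  MOV R5, 90  → R5 = 90
  MOV R1, 67  → R1 = 67
  MOV R4, R5  → R4 = 90  (save R5)
  MOV R5, R1  → R5 = 67  (R5 gets R1's value)
  MOV R1, R4  → R1 = 90  (R1 gets saved value)
Final: R1 = 90

90


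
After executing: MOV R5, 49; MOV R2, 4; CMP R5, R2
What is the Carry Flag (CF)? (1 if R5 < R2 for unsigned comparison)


Register state trace:
  MOV R5, 49  → R5 = 49
  MOV R2, 4  → R2 = 4
  CMP R5, R2  → unsigned 49 - 4: no borrow
  49 >= 4, so CF = 0
CF = 0

0


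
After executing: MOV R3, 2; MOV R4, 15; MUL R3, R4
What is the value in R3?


Register state trace:
  MOV R3, 2  → R3 = 2
  MOV R4, 15  → R4 = 15
  MUL R3, R4  → R3 = 2 * 15 = 30
Final: R3 = 30

30


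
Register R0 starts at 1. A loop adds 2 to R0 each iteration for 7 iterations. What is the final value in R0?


Starting value: R0 = 1
  Iter 1: R0 = 1 + 2 = 3
  Iter 2: R0 = 3 + 2 = 5
  Iter 3: R0 = 5 + 2 = 7
  Iter 4: R0 = 7 + 2 = 9
  Iter 5: R0 = 9 + 2 = 11
  Iter 6: R0 = 11 + 2 = 13
  Iter 7: R0 = 13 + 2 = 15
Final: R0 = 15

15


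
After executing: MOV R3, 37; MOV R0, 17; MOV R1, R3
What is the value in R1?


Register state trace:
  MOV R3, 37  → R3 = 37
  MOV R0, 17  → R0 = 17
  MOV R1, R3  → R1 = 37
Final: R1 = 37

37


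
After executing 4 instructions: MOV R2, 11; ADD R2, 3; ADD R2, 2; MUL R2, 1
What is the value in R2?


Register state trace:
  MOV R2, 11  → R2 = 11
  ADD R2, 3  → R2 = 11 + 3 = 14
  ADD R2, 2  → R2 = 14 + 2 = 16
  MUL R2, 1  → R2 = 16 * 1 = 16
Final: R2 = 16

16


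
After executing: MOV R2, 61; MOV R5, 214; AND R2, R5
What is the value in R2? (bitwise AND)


Register state trace:
  MOV R2, 61  → R2 = 61 (0b00111101)
  MOV R5, 214  → R5 = 214 (0b11010110)
  AND R2, R5  → R2 = 61 AND 214 = 20 (0b00010100)
Final: R2 = 20

20


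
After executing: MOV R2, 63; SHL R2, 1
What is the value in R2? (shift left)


Register state trace:
  MOV R2, 63  → R2 = 63
  SHL R2, 1  → R2 = 63 << 1 = 63 * 2^1 = 126
Final: R2 = 126

126


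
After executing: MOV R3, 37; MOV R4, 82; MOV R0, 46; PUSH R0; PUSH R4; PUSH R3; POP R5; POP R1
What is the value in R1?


Stack trace (top is rightmost):
  MOV R3, 37  → R3 = 37
  MOV R4, 82  → R4 = 82
  MOV R0, 46  → R0 = 46
  PUSH R0  → stack: [46]
  PUSH R4  → stack: [46, 82]
  PUSH R3  → stack: [46, 82, 37]
  POP R5  → R5 = 37, stack: [46, 82]
  POP R1  → R1 = 82, stack: [46]
Final: R1 = 82

82


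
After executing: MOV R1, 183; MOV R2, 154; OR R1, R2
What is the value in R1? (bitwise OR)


Register state trace:
  MOV R1, 183  → R1 = 183 (0b10110111)
  MOV R2, 154  → R2 = 154 (0b10011010)
  OR R1, R2   → R1 = 183 OR 154 = 191 (0b10111111)
Final: R1 = 191

191


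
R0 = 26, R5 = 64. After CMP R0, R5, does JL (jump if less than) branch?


Trace:
  R0 = 26, R5 = 64
  CMP R0, R5  → compares 26 vs 64
  JL checks: is 26 less than 64?
  26 < 64, so condition is true
Branch taken: Yes

Yes


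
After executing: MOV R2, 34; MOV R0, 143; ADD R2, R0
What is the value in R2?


Register state trace:
  MOV R2, 34  → R2 = 34
  MOV R0, 143  → R0 = 143
  ADD R2, R0  → R2 = 34 + 143 = 177
Final: R2 = 177

177


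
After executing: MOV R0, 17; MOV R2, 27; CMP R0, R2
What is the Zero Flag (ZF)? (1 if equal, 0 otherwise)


Register state trace:
  MOV R0, 17  → R0 = 17
  MOV R2, 27  → R2 = 27
  CMP R0, R2  → computes 17 - 27 = -10
  Result is nonzero, so values are not equal
ZF = 0

0


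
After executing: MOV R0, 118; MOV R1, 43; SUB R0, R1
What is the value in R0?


Register state trace:
  MOV R0, 118  → R0 = 118
  MOV R1, 43  → R1 = 43
  SUB R0, R1  → R0 = 118 - 43 = 75
Final: R0 = 75

75


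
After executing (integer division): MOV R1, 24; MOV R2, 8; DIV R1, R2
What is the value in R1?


Register state trace:
  MOV R1, 24  → R1 = 24
  MOV R2, 8  → R2 = 8
  DIV R1, R2  → R1 = 24 // 8 = 3
Final: R1 = 3

3


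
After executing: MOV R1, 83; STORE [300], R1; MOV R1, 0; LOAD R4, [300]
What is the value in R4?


Register and memory trace:
  MOV R1, 83  → R1 = 83
  STORE [300], R1  → mem[300] = 83
  MOV R1, 0  → R1 = 0
  LOAD R4, [300]  → R4 = mem[300] = 83
Final: R4 = 83

83


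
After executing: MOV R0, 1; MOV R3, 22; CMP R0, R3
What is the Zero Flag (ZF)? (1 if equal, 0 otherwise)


Register state trace:
  MOV R0, 1  → R0 = 1
  MOV R3, 22  → R3 = 22
  CMP R0, R3  → computes 1 - 22 = -21
  Result is nonzero, so values are not equal
ZF = 0

0


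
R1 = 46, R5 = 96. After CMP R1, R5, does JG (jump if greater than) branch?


Trace:
  R1 = 46, R5 = 96
  CMP R1, R5  → compares 46 vs 96
  JG checks: is 46 greater than 96?
  46 < 96, so condition is false
Branch taken: No

No


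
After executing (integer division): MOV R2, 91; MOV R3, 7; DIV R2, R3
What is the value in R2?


Register state trace:
  MOV R2, 91  → R2 = 91
  MOV R3, 7  → R3 = 7
  DIV R2, R3  → R2 = 91 // 7 = 13
Final: R2 = 13

13


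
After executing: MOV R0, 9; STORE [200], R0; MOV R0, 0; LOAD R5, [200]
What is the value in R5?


Register and memory trace:
  MOV R0, 9  → R0 = 9
  STORE [200], R0  → mem[200] = 9
  MOV R0, 0  → R0 = 0
  LOAD R5, [200]  → R5 = mem[200] = 9
Final: R5 = 9

9


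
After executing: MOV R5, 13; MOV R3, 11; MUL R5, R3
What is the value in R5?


Register state trace:
  MOV R5, 13  → R5 = 13
  MOV R3, 11  → R3 = 11
  MUL R5, R3  → R5 = 13 * 11 = 143
Final: R5 = 143

143


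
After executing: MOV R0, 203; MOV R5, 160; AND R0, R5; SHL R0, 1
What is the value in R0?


Register state trace:
  MOV R0, 203  → R0 = 203 (0b11001011)
  MOV R5, 160  → R5 = 160 (0b10100000)
  AND R0, R5  → R0 = 203 AND 160 = 128 (0b10000000)
  SHL R0, 1  → R0 = 128 << 1 = 256
Final: R0 = 256

256


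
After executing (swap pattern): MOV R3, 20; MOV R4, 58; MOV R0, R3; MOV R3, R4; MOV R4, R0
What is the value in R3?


Register state trace (swap pattern):
  MOV R3, 20  → R3 = 20
  MOV R4, 58  → R4 = 58
  MOV R0, R3  → R0 = 20  (save R3)
  MOV R3, R4  → R3 = 58  (R3 gets R4's value)
  MOV R4, R0  → R4 = 20  (R4 gets saved value)
Final: R3 = 58

58


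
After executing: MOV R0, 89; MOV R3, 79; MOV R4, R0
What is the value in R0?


Register state trace:
  MOV R0, 89  → R0 = 89
  MOV R3, 79  → R3 = 79
  MOV R4, R0  → R4 = 89
Final: R0 = 89

89


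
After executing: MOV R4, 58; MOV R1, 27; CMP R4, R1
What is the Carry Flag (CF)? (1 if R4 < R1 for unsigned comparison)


Register state trace:
  MOV R4, 58  → R4 = 58
  MOV R1, 27  → R1 = 27
  CMP R4, R1  → unsigned 58 - 27: no borrow
  58 >= 27, so CF = 0
CF = 0

0


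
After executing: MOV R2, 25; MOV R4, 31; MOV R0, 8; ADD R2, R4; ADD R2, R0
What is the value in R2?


Register state trace:
  MOV R2, 25  → R2 = 25
  MOV R4, 31  → R4 = 31
  MOV R0, 8  → R0 = 8
  ADD R2, R4  → R2 = 25 + 31 = 56
  ADD R2, R0  → R2 = 56 + 8 = 64
Final: R2 = 64

64


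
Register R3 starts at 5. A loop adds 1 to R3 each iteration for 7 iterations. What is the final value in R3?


Starting value: R3 = 5
  Iter 1: R3 = 5 + 1 = 6
  Iter 2: R3 = 6 + 1 = 7
  Iter 3: R3 = 7 + 1 = 8
  Iter 4: R3 = 8 + 1 = 9
  Iter 5: R3 = 9 + 1 = 10
  Iter 6: R3 = 10 + 1 = 11
  Iter 7: R3 = 11 + 1 = 12
Final: R3 = 12

12


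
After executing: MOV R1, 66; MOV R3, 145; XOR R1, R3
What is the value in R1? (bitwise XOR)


Register state trace:
  MOV R1, 66  → R1 = 66 (0b01000010)
  MOV R3, 145  → R3 = 145 (0b10010001)
  XOR R1, R3  → R1 = 66 XOR 145 = 211 (0b11010011)
Final: R1 = 211

211


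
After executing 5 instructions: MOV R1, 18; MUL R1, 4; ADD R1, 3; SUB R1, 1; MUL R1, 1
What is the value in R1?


Register state trace:
  MOV R1, 18  → R1 = 18
  MUL R1, 4  → R1 = 18 * 4 = 72
  ADD R1, 3  → R1 = 72 + 3 = 75
  SUB R1, 1  → R1 = 75 - 1 = 74
  MUL R1, 1  → R1 = 74 * 1 = 74
Final: R1 = 74

74


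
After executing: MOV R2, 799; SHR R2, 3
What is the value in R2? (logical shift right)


Register state trace:
  MOV R2, 799  → R2 = 799
  SHR R2, 3  → R2 = 799 >> 3 = 799 // 2^3 = 99
Final: R2 = 99

99


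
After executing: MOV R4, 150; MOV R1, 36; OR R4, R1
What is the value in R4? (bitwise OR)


Register state trace:
  MOV R4, 150  → R4 = 150 (0b10010110)
  MOV R1, 36  → R1 = 36 (0b00100100)
  OR R4, R1   → R4 = 150 OR 36 = 182 (0b10110110)
Final: R4 = 182

182


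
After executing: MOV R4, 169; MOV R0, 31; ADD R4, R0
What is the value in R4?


Register state trace:
  MOV R4, 169  → R4 = 169
  MOV R0, 31  → R0 = 31
  ADD R4, R0  → R4 = 169 + 31 = 200
Final: R4 = 200

200


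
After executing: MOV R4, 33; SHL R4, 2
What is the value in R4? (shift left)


Register state trace:
  MOV R4, 33  → R4 = 33
  SHL R4, 2  → R4 = 33 << 2 = 33 * 2^2 = 132
Final: R4 = 132

132


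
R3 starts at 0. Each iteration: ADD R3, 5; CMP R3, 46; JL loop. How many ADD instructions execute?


Loop trace (R3 starts at 0, target 46, step 5):
  ADD #1: R3 = 0 + 5 = 5  → 5 < 46, loop
  ADD #2: R3 = 5 + 5 = 10  → 10 < 46, loop
  ADD #3: R3 = 10 + 5 = 15  → 15 < 46, loop
  ADD #4: R3 = 15 + 5 = 20  → 20 < 46, loop
  ADD #5: R3 = 20 + 5 = 25  → 25 < 46, loop
  ADD #6: R3 = 25 + 5 = 30  → 30 < 46, loop
  ADD #7: R3 = 30 + 5 = 35  → 35 < 46, loop
  ADD #8: R3 = 35 + 5 = 40  → 40 < 46, loop
  ADD #9: R3 = 40 + 5 = 45  → 45 < 46, loop
  ADD #10: R3 = 45 + 5 = 50  → 50 >= 46, exit
Total ADD instructions: 10

10


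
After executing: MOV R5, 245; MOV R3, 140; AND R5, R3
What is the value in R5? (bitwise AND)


Register state trace:
  MOV R5, 245  → R5 = 245 (0b11110101)
  MOV R3, 140  → R3 = 140 (0b10001100)
  AND R5, R3  → R5 = 245 AND 140 = 132 (0b10000100)
Final: R5 = 132

132


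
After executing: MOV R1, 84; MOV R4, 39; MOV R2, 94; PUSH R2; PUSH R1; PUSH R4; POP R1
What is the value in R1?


Stack trace (top is rightmost):
  MOV R1, 84  → R1 = 84
  MOV R4, 39  → R4 = 39
  MOV R2, 94  → R2 = 94
  PUSH R2  → stack: [94]
  PUSH R1  → stack: [94, 84]
  PUSH R4  → stack: [94, 84, 39]
  POP R1  → R1 = 39, stack: [94, 84]
Final: R1 = 39

39


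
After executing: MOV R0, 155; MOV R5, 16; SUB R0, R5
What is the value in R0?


Register state trace:
  MOV R0, 155  → R0 = 155
  MOV R5, 16  → R5 = 16
  SUB R0, R5  → R0 = 155 - 16 = 139
Final: R0 = 139

139


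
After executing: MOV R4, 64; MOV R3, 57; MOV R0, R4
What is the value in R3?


Register state trace:
  MOV R4, 64  → R4 = 64
  MOV R3, 57  → R3 = 57
  MOV R0, R4  → R0 = 64
Final: R3 = 57

57


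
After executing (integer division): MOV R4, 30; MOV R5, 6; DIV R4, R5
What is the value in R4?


Register state trace:
  MOV R4, 30  → R4 = 30
  MOV R5, 6  → R5 = 6
  DIV R4, R5  → R4 = 30 // 6 = 5
Final: R4 = 5

5


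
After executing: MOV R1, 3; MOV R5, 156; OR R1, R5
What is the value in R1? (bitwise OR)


Register state trace:
  MOV R1, 3  → R1 = 3 (0b00000011)
  MOV R5, 156  → R5 = 156 (0b10011100)
  OR R1, R5   → R1 = 3 OR 156 = 159 (0b10011111)
Final: R1 = 159

159


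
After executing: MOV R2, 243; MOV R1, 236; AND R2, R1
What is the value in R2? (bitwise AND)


Register state trace:
  MOV R2, 243  → R2 = 243 (0b11110011)
  MOV R1, 236  → R1 = 236 (0b11101100)
  AND R2, R1  → R2 = 243 AND 236 = 224 (0b11100000)
Final: R2 = 224

224


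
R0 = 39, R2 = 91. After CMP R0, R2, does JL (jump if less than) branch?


Trace:
  R0 = 39, R2 = 91
  CMP R0, R2  → compares 39 vs 91
  JL checks: is 39 less than 91?
  39 < 91, so condition is true
Branch taken: Yes

Yes


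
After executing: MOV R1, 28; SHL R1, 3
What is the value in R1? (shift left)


Register state trace:
  MOV R1, 28  → R1 = 28
  SHL R1, 3  → R1 = 28 << 3 = 28 * 2^3 = 224
Final: R1 = 224

224


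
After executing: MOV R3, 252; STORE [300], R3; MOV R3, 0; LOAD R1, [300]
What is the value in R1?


Register and memory trace:
  MOV R3, 252  → R3 = 252
  STORE [300], R3  → mem[300] = 252
  MOV R3, 0  → R3 = 0
  LOAD R1, [300]  → R1 = mem[300] = 252
Final: R1 = 252

252


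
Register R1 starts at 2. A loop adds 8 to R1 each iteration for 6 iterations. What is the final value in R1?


Starting value: R1 = 2
  Iter 1: R1 = 2 + 8 = 10
  Iter 2: R1 = 10 + 8 = 18
  Iter 3: R1 = 18 + 8 = 26
  Iter 4: R1 = 26 + 8 = 34
  Iter 5: R1 = 34 + 8 = 42
  Iter 6: R1 = 42 + 8 = 50
Final: R1 = 50

50


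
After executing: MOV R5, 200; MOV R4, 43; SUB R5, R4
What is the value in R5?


Register state trace:
  MOV R5, 200  → R5 = 200
  MOV R4, 43  → R4 = 43
  SUB R5, R4  → R5 = 200 - 43 = 157
Final: R5 = 157

157


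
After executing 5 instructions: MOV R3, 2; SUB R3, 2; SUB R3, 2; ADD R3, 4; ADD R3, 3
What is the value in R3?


Register state trace:
  MOV R3, 2  → R3 = 2
  SUB R3, 2  → R3 = 2 - 2 = 0
  SUB R3, 2  → R3 = 0 - 2 = -2
  ADD R3, 4  → R3 = -2 + 4 = 2
  ADD R3, 3  → R3 = 2 + 3 = 5
Final: R3 = 5

5


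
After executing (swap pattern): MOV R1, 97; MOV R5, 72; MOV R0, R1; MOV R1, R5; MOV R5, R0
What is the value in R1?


Register state trace (swap pattern):
  MOV R1, 97  → R1 = 97
  MOV R5, 72  → R5 = 72
  MOV R0, R1  → R0 = 97  (save R1)
  MOV R1, R5  → R1 = 72  (R1 gets R5's value)
  MOV R5, R0  → R5 = 97  (R5 gets saved value)
Final: R1 = 72

72


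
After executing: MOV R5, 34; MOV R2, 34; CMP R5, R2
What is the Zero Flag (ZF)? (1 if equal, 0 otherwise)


Register state trace:
  MOV R5, 34  → R5 = 34
  MOV R2, 34  → R2 = 34
  CMP R5, R2  → computes 34 - 34 = 0
  Result is zero, so values are equal
ZF = 1

1


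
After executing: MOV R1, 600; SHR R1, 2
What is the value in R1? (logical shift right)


Register state trace:
  MOV R1, 600  → R1 = 600
  SHR R1, 2  → R1 = 600 >> 2 = 600 // 2^2 = 150
Final: R1 = 150

150


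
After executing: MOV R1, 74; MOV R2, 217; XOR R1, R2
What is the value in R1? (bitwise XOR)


Register state trace:
  MOV R1, 74  → R1 = 74 (0b01001010)
  MOV R2, 217  → R2 = 217 (0b11011001)
  XOR R1, R2  → R1 = 74 XOR 217 = 147 (0b10010011)
Final: R1 = 147

147


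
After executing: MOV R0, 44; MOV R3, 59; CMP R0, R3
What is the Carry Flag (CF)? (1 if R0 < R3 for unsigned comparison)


Register state trace:
  MOV R0, 44  → R0 = 44
  MOV R3, 59  → R3 = 59
  CMP R0, R3  → unsigned 44 - 59: borrow occurs
  44 < 59, so CF = 1
CF = 1

1


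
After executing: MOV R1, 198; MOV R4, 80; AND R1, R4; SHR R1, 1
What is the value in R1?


Register state trace:
  MOV R1, 198  → R1 = 198 (0b11000110)
  MOV R4, 80  → R4 = 80 (0b01010000)
  AND R1, R4  → R1 = 198 AND 80 = 64 (0b01000000)
  SHR R1, 1  → R1 = 64 >> 1 = 32
Final: R1 = 32

32


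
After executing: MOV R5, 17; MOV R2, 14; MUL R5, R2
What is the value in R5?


Register state trace:
  MOV R5, 17  → R5 = 17
  MOV R2, 14  → R2 = 14
  MUL R5, R2  → R5 = 17 * 14 = 238
Final: R5 = 238

238


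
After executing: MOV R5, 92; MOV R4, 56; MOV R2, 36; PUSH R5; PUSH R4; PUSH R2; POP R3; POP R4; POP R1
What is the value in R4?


Stack trace (top is rightmost):
  MOV R5, 92  → R5 = 92
  MOV R4, 56  → R4 = 56
  MOV R2, 36  → R2 = 36
  PUSH R5  → stack: [92]
  PUSH R4  → stack: [92, 56]
  PUSH R2  → stack: [92, 56, 36]
  POP R3  → R3 = 36, stack: [92, 56]
  POP R4  → R4 = 56, stack: [92]
  POP R1  → R1 = 92, stack: []
Final: R4 = 56

56


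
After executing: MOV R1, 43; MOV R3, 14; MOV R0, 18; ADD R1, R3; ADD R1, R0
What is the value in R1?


Register state trace:
  MOV R1, 43  → R1 = 43
  MOV R3, 14  → R3 = 14
  MOV R0, 18  → R0 = 18
  ADD R1, R3  → R1 = 43 + 14 = 57
  ADD R1, R0  → R1 = 57 + 18 = 75
Final: R1 = 75

75


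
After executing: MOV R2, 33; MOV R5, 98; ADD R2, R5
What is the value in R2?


Register state trace:
  MOV R2, 33  → R2 = 33
  MOV R5, 98  → R5 = 98
  ADD R2, R5  → R2 = 33 + 98 = 131
Final: R2 = 131

131


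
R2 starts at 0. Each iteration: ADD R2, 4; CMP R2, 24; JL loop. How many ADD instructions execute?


Loop trace (R2 starts at 0, target 24, step 4):
  ADD #1: R2 = 0 + 4 = 4  → 4 < 24, loop
  ADD #2: R2 = 4 + 4 = 8  → 8 < 24, loop
  ADD #3: R2 = 8 + 4 = 12  → 12 < 24, loop
  ADD #4: R2 = 12 + 4 = 16  → 16 < 24, loop
  ADD #5: R2 = 16 + 4 = 20  → 20 < 24, loop
  ADD #6: R2 = 20 + 4 = 24  → 24 >= 24, exit
Total ADD instructions: 6

6


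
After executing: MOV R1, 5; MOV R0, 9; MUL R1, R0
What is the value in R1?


Register state trace:
  MOV R1, 5  → R1 = 5
  MOV R0, 9  → R0 = 9
  MUL R1, R0  → R1 = 5 * 9 = 45
Final: R1 = 45

45


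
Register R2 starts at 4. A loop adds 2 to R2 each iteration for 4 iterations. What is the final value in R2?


Starting value: R2 = 4
  Iter 1: R2 = 4 + 2 = 6
  Iter 2: R2 = 6 + 2 = 8
  Iter 3: R2 = 8 + 2 = 10
  Iter 4: R2 = 10 + 2 = 12
Final: R2 = 12

12


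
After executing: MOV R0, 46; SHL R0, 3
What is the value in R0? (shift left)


Register state trace:
  MOV R0, 46  → R0 = 46
  SHL R0, 3  → R0 = 46 << 3 = 46 * 2^3 = 368
Final: R0 = 368

368


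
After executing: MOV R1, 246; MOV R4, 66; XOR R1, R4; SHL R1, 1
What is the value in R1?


Register state trace:
  MOV R1, 246  → R1 = 246 (0b11110110)
  MOV R4, 66  → R4 = 66 (0b01000010)
  XOR R1, R4  → R1 = 246 XOR 66 = 180 (0b10110100)
  SHL R1, 1  → R1 = 180 << 1 = 360
Final: R1 = 360

360


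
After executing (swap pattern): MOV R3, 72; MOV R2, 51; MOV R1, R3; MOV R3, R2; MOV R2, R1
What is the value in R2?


Register state trace (swap pattern):
  MOV R3, 72  → R3 = 72
  MOV R2, 51  → R2 = 51
  MOV R1, R3  → R1 = 72  (save R3)
  MOV R3, R2  → R3 = 51  (R3 gets R2's value)
  MOV R2, R1  → R2 = 72  (R2 gets saved value)
Final: R2 = 72

72


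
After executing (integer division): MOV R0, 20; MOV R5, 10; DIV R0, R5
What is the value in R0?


Register state trace:
  MOV R0, 20  → R0 = 20
  MOV R5, 10  → R5 = 10
  DIV R0, R5  → R0 = 20 // 10 = 2
Final: R0 = 2

2


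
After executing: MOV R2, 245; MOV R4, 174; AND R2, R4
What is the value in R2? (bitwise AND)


Register state trace:
  MOV R2, 245  → R2 = 245 (0b11110101)
  MOV R4, 174  → R4 = 174 (0b10101110)
  AND R2, R4  → R2 = 245 AND 174 = 164 (0b10100100)
Final: R2 = 164

164


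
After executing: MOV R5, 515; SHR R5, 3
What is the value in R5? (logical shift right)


Register state trace:
  MOV R5, 515  → R5 = 515
  SHR R5, 3  → R5 = 515 >> 3 = 515 // 2^3 = 64
Final: R5 = 64

64


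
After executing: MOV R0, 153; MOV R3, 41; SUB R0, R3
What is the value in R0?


Register state trace:
  MOV R0, 153  → R0 = 153
  MOV R3, 41  → R3 = 41
  SUB R0, R3  → R0 = 153 - 41 = 112
Final: R0 = 112

112


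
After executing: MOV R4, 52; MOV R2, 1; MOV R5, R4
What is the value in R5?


Register state trace:
  MOV R4, 52  → R4 = 52
  MOV R2, 1  → R2 = 1
  MOV R5, R4  → R5 = 52
Final: R5 = 52

52


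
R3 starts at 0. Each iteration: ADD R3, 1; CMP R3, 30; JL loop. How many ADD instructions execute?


Loop trace (R3 starts at 0, target 30, step 1):
  ADD #1: R3 = 0 + 1 = 1  → 1 < 30, loop
  ADD #2: R3 = 1 + 1 = 2  → 2 < 30, loop
  ADD #3: R3 = 2 + 1 = 3  → 3 < 30, loop
  ADD #4: R3 = 3 + 1 = 4  → 4 < 30, loop
  ADD #5: R3 = 4 + 1 = 5  → 5 < 30, loop
  ADD #6: R3 = 5 + 1 = 6  → 6 < 30, loop
  ADD #7: R3 = 6 + 1 = 7  → 7 < 30, loop
  ADD #8: R3 = 7 + 1 = 8  → 8 < 30, loop
  ADD #9: R3 = 8 + 1 = 9  → 9 < 30, loop
  ADD #10: R3 = 9 + 1 = 10  → 10 < 30, loop
  ADD #11: R3 = 10 + 1 = 11  → 11 < 30, loop
  ADD #12: R3 = 11 + 1 = 12  → 12 < 30, loop
  ADD #13: R3 = 12 + 1 = 13  → 13 < 30, loop
  ADD #14: R3 = 13 + 1 = 14  → 14 < 30, loop
  ADD #15: R3 = 14 + 1 = 15  → 15 < 30, loop
  ADD #16: R3 = 15 + 1 = 16  → 16 < 30, loop
  ADD #17: R3 = 16 + 1 = 17  → 17 < 30, loop
  ADD #18: R3 = 17 + 1 = 18  → 18 < 30, loop
  ADD #19: R3 = 18 + 1 = 19  → 19 < 30, loop
  ADD #20: R3 = 19 + 1 = 20  → 20 < 30, loop
  ADD #21: R3 = 20 + 1 = 21  → 21 < 30, loop
  ADD #22: R3 = 21 + 1 = 22  → 22 < 30, loop
  ADD #23: R3 = 22 + 1 = 23  → 23 < 30, loop
  ADD #24: R3 = 23 + 1 = 24  → 24 < 30, loop
  ADD #25: R3 = 24 + 1 = 25  → 25 < 30, loop
  ADD #26: R3 = 25 + 1 = 26  → 26 < 30, loop
  ADD #27: R3 = 26 + 1 = 27  → 27 < 30, loop
  ADD #28: R3 = 27 + 1 = 28  → 28 < 30, loop
  ADD #29: R3 = 28 + 1 = 29  → 29 < 30, loop
  ADD #30: R3 = 29 + 1 = 30  → 30 >= 30, exit
Total ADD instructions: 30

30


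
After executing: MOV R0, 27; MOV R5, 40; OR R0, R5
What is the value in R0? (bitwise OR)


Register state trace:
  MOV R0, 27  → R0 = 27 (0b00011011)
  MOV R5, 40  → R5 = 40 (0b00101000)
  OR R0, R5   → R0 = 27 OR 40 = 59 (0b00111011)
Final: R0 = 59

59


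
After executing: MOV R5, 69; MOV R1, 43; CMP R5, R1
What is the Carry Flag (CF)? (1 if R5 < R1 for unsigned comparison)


Register state trace:
  MOV R5, 69  → R5 = 69
  MOV R1, 43  → R1 = 43
  CMP R5, R1  → unsigned 69 - 43: no borrow
  69 >= 43, so CF = 0
CF = 0

0


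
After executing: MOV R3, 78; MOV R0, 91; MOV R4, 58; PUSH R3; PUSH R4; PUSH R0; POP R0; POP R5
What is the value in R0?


Stack trace (top is rightmost):
  MOV R3, 78  → R3 = 78
  MOV R0, 91  → R0 = 91
  MOV R4, 58  → R4 = 58
  PUSH R3  → stack: [78]
  PUSH R4  → stack: [78, 58]
  PUSH R0  → stack: [78, 58, 91]
  POP R0  → R0 = 91, stack: [78, 58]
  POP R5  → R5 = 58, stack: [78]
Final: R0 = 91

91


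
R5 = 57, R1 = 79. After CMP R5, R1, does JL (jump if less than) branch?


Trace:
  R5 = 57, R1 = 79
  CMP R5, R1  → compares 57 vs 79
  JL checks: is 57 less than 79?
  57 < 79, so condition is true
Branch taken: Yes

Yes


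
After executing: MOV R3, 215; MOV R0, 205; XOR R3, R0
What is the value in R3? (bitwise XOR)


Register state trace:
  MOV R3, 215  → R3 = 215 (0b11010111)
  MOV R0, 205  → R0 = 205 (0b11001101)
  XOR R3, R0  → R3 = 215 XOR 205 = 26 (0b00011010)
Final: R3 = 26

26


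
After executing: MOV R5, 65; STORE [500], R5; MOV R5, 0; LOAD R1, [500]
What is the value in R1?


Register and memory trace:
  MOV R5, 65  → R5 = 65
  STORE [500], R5  → mem[500] = 65
  MOV R5, 0  → R5 = 0
  LOAD R1, [500]  → R1 = mem[500] = 65
Final: R1 = 65

65


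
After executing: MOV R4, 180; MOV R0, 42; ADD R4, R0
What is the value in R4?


Register state trace:
  MOV R4, 180  → R4 = 180
  MOV R0, 42  → R0 = 42
  ADD R4, R0  → R4 = 180 + 42 = 222
Final: R4 = 222

222


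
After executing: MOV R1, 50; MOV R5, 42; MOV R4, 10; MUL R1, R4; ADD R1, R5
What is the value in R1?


Register state trace:
  MOV R1, 50  → R1 = 50
  MOV R5, 42  → R5 = 42
  MOV R4, 10  → R4 = 10
  MUL R1, R4  → R1 = 50 * 10 = 500
  ADD R1, R5  → R1 = 500 + 42 = 542
Final: R1 = 542

542


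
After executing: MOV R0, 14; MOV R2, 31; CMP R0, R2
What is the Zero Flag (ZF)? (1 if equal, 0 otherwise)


Register state trace:
  MOV R0, 14  → R0 = 14
  MOV R2, 31  → R2 = 31
  CMP R0, R2  → computes 14 - 31 = -17
  Result is nonzero, so values are not equal
ZF = 0

0


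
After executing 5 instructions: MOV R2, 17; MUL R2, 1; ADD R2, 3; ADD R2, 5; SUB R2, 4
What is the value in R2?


Register state trace:
  MOV R2, 17  → R2 = 17
  MUL R2, 1  → R2 = 17 * 1 = 17
  ADD R2, 3  → R2 = 17 + 3 = 20
  ADD R2, 5  → R2 = 20 + 5 = 25
  SUB R2, 4  → R2 = 25 - 4 = 21
Final: R2 = 21

21


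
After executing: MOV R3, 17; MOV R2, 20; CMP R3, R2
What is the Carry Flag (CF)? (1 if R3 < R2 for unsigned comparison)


Register state trace:
  MOV R3, 17  → R3 = 17
  MOV R2, 20  → R2 = 20
  CMP R3, R2  → unsigned 17 - 20: borrow occurs
  17 < 20, so CF = 1
CF = 1

1


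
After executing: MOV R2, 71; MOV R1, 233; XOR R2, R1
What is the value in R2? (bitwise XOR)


Register state trace:
  MOV R2, 71  → R2 = 71 (0b01000111)
  MOV R1, 233  → R1 = 233 (0b11101001)
  XOR R2, R1  → R2 = 71 XOR 233 = 174 (0b10101110)
Final: R2 = 174

174


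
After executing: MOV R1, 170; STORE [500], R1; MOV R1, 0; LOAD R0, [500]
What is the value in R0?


Register and memory trace:
  MOV R1, 170  → R1 = 170
  STORE [500], R1  → mem[500] = 170
  MOV R1, 0  → R1 = 0
  LOAD R0, [500]  → R0 = mem[500] = 170
Final: R0 = 170

170


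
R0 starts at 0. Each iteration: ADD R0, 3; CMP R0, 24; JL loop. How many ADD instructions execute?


Loop trace (R0 starts at 0, target 24, step 3):
  ADD #1: R0 = 0 + 3 = 3  → 3 < 24, loop
  ADD #2: R0 = 3 + 3 = 6  → 6 < 24, loop
  ADD #3: R0 = 6 + 3 = 9  → 9 < 24, loop
  ADD #4: R0 = 9 + 3 = 12  → 12 < 24, loop
  ADD #5: R0 = 12 + 3 = 15  → 15 < 24, loop
  ADD #6: R0 = 15 + 3 = 18  → 18 < 24, loop
  ADD #7: R0 = 18 + 3 = 21  → 21 < 24, loop
  ADD #8: R0 = 21 + 3 = 24  → 24 >= 24, exit
Total ADD instructions: 8

8


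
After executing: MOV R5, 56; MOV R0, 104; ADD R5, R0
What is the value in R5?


Register state trace:
  MOV R5, 56  → R5 = 56
  MOV R0, 104  → R0 = 104
  ADD R5, R0  → R5 = 56 + 104 = 160
Final: R5 = 160

160


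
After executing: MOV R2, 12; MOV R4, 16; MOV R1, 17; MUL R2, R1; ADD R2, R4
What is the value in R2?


Register state trace:
  MOV R2, 12  → R2 = 12
  MOV R4, 16  → R4 = 16
  MOV R1, 17  → R1 = 17
  MUL R2, R1  → R2 = 12 * 17 = 204
  ADD R2, R4  → R2 = 204 + 16 = 220
Final: R2 = 220

220
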